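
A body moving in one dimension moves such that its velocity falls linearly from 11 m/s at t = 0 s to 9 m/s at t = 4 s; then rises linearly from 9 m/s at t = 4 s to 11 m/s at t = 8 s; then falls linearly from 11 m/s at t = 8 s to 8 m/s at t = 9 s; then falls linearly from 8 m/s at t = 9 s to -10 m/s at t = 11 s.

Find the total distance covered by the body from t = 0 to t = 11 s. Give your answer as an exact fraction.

1775/18 m

Distance (not displacement) is the total path length: add the absolute areas under v-t.
0–4 s: |½(11 + 9)(4)| = 40 m
4–8 s: |½(9 + 11)(4)| = 40 m
8–9 s: |½(11 + 8)(1)| = 9.5 m
9–11 s: v = 0 at t = 89/9 s; triangle areas 32/9 + 50/9 = 82/9 m
Total distance = 1775/18 m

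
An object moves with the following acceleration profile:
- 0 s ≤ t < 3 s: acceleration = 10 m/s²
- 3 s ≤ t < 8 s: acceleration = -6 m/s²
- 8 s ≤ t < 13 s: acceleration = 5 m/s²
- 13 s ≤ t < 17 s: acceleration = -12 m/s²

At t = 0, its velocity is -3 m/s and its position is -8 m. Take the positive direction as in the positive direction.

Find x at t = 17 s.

127.5 m

On each constant-a segment, Δv = aΔt and Δx = v₀Δt + ½aΔt²; chain segment to segment.
0–3 s: v starts -3 m/s; Δx = -3·3 + ½·10·3² = 36 m; v ends 27 m/s.
3–8 s: v starts 27 m/s; Δx = 27·5 + ½·-6·5² = 60 m; v ends -3 m/s.
8–13 s: v starts -3 m/s; Δx = -3·5 + ½·5·5² = 47.5 m; v ends 22 m/s.
13–17 s: v starts 22 m/s; Δx = 22·4 + ½·-12·4² = -8 m; v ends -26 m/s.
x(17) = -8 + Σ Δx = 127.5 m.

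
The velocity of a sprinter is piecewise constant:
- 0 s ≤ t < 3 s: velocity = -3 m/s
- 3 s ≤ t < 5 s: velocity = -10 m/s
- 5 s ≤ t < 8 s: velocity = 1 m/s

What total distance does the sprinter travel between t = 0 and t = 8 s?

Total distance travelled is ∫|v| dt — sum the magnitudes of each area piece.
0–3 s: |-3| × 3 = 9 m
3–5 s: |-10| × 2 = 20 m
5–8 s: |1| × 3 = 3 m
Total distance = 32 m

32 m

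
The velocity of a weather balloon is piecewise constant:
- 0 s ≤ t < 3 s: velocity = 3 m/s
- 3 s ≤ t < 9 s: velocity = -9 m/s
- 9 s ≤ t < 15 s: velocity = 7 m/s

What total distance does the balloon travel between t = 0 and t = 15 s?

105 m

Distance (not displacement) is the total path length: add the absolute areas under v-t.
0–3 s: |3| × 3 = 9 m
3–9 s: |-9| × 6 = 54 m
9–15 s: |7| × 6 = 42 m
Total distance = 105 m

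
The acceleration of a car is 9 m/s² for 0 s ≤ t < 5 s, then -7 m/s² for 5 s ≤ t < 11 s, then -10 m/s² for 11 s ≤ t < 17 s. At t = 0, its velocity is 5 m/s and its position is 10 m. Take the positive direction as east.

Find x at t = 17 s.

On each constant-a segment, Δv = aΔt and Δx = v₀Δt + ½aΔt²; chain segment to segment.
0–5 s: v starts 5 m/s; Δx = 5·5 + ½·9·5² = 137.5 m; v ends 50 m/s.
5–11 s: v starts 50 m/s; Δx = 50·6 + ½·-7·6² = 174 m; v ends 8 m/s.
11–17 s: v starts 8 m/s; Δx = 8·6 + ½·-10·6² = -132 m; v ends -52 m/s.
x(17) = 10 + Σ Δx = 189.5 m.

189.5 m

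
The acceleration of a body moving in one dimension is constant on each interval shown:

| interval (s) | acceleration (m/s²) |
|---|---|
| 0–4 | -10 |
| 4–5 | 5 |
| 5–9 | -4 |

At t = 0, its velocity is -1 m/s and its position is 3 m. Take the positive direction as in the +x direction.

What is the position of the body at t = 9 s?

-295.5 m

On each constant-a segment, Δv = aΔt and Δx = v₀Δt + ½aΔt²; chain segment to segment.
0–4 s: v starts -1 m/s; Δx = -1·4 + ½·-10·4² = -84 m; v ends -41 m/s.
4–5 s: v starts -41 m/s; Δx = -41·1 + ½·5·1² = -38.5 m; v ends -36 m/s.
5–9 s: v starts -36 m/s; Δx = -36·4 + ½·-4·4² = -176 m; v ends -52 m/s.
x(9) = 3 + Σ Δx = -295.5 m.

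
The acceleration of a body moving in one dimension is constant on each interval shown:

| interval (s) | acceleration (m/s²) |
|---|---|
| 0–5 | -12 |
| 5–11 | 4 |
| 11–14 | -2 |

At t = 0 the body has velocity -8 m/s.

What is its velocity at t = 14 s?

-50 m/s

Δv equals the area under the a-t graph; then v = v₀ + Δv.
0–5 s: -12 × 5 = -60 m/s
5–11 s: 4 × 6 = 24 m/s
11–14 s: -2 × 3 = -6 m/s
Δv = -42 m/s, so v(14) = -8 + (-42) = -50 m/s.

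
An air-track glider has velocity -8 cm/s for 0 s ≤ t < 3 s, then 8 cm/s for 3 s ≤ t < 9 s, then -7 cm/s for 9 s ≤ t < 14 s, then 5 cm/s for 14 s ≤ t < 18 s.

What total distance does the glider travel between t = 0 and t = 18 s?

Total distance travelled is ∫|v| dt — sum the magnitudes of each area piece.
0–3 s: |-8| × 3 = 24 cm
3–9 s: |8| × 6 = 48 cm
9–14 s: |-7| × 5 = 35 cm
14–18 s: |5| × 4 = 20 cm
Total distance = 127 cm

127 cm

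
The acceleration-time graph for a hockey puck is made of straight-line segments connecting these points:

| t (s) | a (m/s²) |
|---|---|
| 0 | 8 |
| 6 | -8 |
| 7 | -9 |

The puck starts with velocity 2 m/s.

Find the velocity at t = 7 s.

-6.5 m/s

Δv equals the area under the a-t graph; then v = v₀ + Δv.
0–6 s: ½(8 + -8)(6) = 0 m/s
6–7 s: ½(-8 + -9)(1) = -8.5 m/s
Δv = -8.5 m/s, so v(7) = 2 + (-8.5) = -6.5 m/s.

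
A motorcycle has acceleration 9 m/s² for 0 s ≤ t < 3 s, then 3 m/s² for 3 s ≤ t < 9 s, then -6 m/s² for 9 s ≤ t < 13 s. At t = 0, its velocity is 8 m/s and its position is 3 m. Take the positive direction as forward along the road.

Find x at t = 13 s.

On each constant-a segment, Δv = aΔt and Δx = v₀Δt + ½aΔt²; chain segment to segment.
0–3 s: v starts 8 m/s; Δx = 8·3 + ½·9·3² = 64.5 m; v ends 35 m/s.
3–9 s: v starts 35 m/s; Δx = 35·6 + ½·3·6² = 264 m; v ends 53 m/s.
9–13 s: v starts 53 m/s; Δx = 53·4 + ½·-6·4² = 164 m; v ends 29 m/s.
x(13) = 3 + Σ Δx = 495.5 m.

495.5 m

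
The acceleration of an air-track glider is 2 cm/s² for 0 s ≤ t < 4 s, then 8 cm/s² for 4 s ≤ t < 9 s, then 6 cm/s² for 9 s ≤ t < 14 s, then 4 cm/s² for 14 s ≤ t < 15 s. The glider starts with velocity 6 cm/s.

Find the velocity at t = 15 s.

88 cm/s

Δv equals the area under the a-t graph; then v = v₀ + Δv.
0–4 s: 2 × 4 = 8 cm/s
4–9 s: 8 × 5 = 40 cm/s
9–14 s: 6 × 5 = 30 cm/s
14–15 s: 4 × 1 = 4 cm/s
Δv = 82 cm/s, so v(15) = 6 + (82) = 88 cm/s.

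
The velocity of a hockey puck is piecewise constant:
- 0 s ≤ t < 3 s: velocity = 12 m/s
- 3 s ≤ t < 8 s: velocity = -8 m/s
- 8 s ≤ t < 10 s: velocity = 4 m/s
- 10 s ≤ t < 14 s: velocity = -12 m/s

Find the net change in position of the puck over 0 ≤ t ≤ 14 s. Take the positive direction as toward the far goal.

-44 m

Displacement is the signed area under the v-t curve.
0–3 s: 12 × 3 = 36 m
3–8 s: -8 × 5 = -40 m
8–10 s: 4 × 2 = 8 m
10–14 s: -12 × 4 = -48 m
Net displacement = -44 m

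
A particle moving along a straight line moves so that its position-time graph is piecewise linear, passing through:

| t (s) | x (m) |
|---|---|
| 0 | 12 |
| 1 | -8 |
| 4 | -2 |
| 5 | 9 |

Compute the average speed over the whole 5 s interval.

Average speed = (total path length)/(elapsed time); on a piecewise-linear x-t graph the path length is Σ|Δx|.
0–1 s: |Δx| = |-8 − 12| = 20 m
1–4 s: |Δx| = |-2 − -8| = 6 m
4–5 s: |Δx| = |9 − -2| = 11 m
Total path = 37 m; average speed = 37/5 = 7.4 m/s.

7.4 m/s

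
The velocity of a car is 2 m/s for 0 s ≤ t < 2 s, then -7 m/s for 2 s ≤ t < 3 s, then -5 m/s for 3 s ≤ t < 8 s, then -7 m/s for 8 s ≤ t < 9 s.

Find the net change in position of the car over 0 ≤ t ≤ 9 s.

-35 m

Displacement is the signed area under the v-t curve.
0–2 s: 2 × 2 = 4 m
2–3 s: -7 × 1 = -7 m
3–8 s: -5 × 5 = -25 m
8–9 s: -7 × 1 = -7 m
Net displacement = -35 m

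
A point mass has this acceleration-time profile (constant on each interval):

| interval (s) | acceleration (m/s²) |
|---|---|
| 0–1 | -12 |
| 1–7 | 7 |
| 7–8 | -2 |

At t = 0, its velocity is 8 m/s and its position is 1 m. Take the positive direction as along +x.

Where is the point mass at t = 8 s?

On each constant-a segment, Δv = aΔt and Δx = v₀Δt + ½aΔt²; chain segment to segment.
0–1 s: v starts 8 m/s; Δx = 8·1 + ½·-12·1² = 2 m; v ends -4 m/s.
1–7 s: v starts -4 m/s; Δx = -4·6 + ½·7·6² = 102 m; v ends 38 m/s.
7–8 s: v starts 38 m/s; Δx = 38·1 + ½·-2·1² = 37 m; v ends 36 m/s.
x(8) = 1 + Σ Δx = 142 m.

142 m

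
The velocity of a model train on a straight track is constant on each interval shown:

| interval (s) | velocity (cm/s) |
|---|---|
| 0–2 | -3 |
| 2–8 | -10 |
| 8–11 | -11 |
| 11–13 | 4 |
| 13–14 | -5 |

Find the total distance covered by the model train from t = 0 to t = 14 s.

112 cm

Total distance travelled is ∫|v| dt — sum the magnitudes of each area piece.
0–2 s: |-3| × 2 = 6 cm
2–8 s: |-10| × 6 = 60 cm
8–11 s: |-11| × 3 = 33 cm
11–13 s: |4| × 2 = 8 cm
13–14 s: |-5| × 1 = 5 cm
Total distance = 112 cm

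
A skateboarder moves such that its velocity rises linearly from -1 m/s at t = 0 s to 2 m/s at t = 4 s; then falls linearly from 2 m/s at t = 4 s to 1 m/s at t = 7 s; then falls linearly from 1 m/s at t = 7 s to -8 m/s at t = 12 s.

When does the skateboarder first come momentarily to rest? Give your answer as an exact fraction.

v changes sign on 0–4 s (from -1 to 2); the graph is linear there, so v = 0 at t = 0 + (1)·(4 − 0)/(2 − -1) = 4/3 s.

t = 4/3 s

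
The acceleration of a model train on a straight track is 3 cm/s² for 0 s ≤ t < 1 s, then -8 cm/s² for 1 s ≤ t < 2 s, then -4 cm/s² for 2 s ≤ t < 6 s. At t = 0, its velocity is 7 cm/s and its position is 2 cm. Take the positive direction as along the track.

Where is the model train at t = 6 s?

On each constant-a segment, Δv = aΔt and Δx = v₀Δt + ½aΔt²; chain segment to segment.
0–1 s: v starts 7 cm/s; Δx = 7·1 + ½·3·1² = 8.5 cm; v ends 10 cm/s.
1–2 s: v starts 10 cm/s; Δx = 10·1 + ½·-8·1² = 6 cm; v ends 2 cm/s.
2–6 s: v starts 2 cm/s; Δx = 2·4 + ½·-4·4² = -24 cm; v ends -14 cm/s.
x(6) = 2 + Σ Δx = -7.5 cm.

-7.5 cm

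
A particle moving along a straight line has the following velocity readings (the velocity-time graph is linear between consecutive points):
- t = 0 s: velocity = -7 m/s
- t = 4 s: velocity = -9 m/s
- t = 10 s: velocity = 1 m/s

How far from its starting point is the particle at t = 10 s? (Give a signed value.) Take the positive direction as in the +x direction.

-56 m

Displacement is the signed area under the v-t curve.
0–4 s: ½(-7 + -9)(4) = -32 m
4–10 s: ½(-9 + 1)(6) = -24 m
Net displacement = -56 m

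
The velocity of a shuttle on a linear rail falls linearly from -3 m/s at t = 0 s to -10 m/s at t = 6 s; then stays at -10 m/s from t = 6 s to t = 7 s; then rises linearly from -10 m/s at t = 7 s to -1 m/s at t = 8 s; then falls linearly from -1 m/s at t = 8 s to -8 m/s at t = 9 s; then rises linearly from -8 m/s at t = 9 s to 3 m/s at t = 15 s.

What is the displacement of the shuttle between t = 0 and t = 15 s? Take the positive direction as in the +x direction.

-74 m

Net displacement equals the area under the velocity-time graph (areas below the axis count negative).
0–6 s: ½(-3 + -10)(6) = -39 m
6–7 s: -10 × 1 = -10 m
7–8 s: ½(-10 + -1)(1) = -5.5 m
8–9 s: ½(-1 + -8)(1) = -4.5 m
9–15 s: ½(-8 + 3)(6) = -15 m
Net displacement = -74 m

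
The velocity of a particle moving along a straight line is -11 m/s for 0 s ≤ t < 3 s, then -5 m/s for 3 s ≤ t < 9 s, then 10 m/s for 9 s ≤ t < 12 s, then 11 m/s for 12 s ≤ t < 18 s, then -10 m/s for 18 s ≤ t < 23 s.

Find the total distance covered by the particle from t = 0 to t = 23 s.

Distance (not displacement) is the total path length: add the absolute areas under v-t.
0–3 s: |-11| × 3 = 33 m
3–9 s: |-5| × 6 = 30 m
9–12 s: |10| × 3 = 30 m
12–18 s: |11| × 6 = 66 m
18–23 s: |-10| × 5 = 50 m
Total distance = 209 m

209 m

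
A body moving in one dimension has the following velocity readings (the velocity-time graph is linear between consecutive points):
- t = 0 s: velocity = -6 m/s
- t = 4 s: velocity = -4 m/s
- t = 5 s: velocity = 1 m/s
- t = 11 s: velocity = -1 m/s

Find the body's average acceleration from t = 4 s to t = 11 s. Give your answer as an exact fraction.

3/7 m/s²

Average acceleration = Δv/Δt = (-1 − -4)/(11 − 4) = 3/7 m/s².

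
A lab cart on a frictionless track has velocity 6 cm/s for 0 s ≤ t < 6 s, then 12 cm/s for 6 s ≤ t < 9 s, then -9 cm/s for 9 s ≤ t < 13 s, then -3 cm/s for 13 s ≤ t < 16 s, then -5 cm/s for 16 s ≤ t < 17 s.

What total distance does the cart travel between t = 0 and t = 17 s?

Distance (not displacement) is the total path length: add the absolute areas under v-t.
0–6 s: |6| × 6 = 36 cm
6–9 s: |12| × 3 = 36 cm
9–13 s: |-9| × 4 = 36 cm
13–16 s: |-3| × 3 = 9 cm
16–17 s: |-5| × 1 = 5 cm
Total distance = 122 cm

122 cm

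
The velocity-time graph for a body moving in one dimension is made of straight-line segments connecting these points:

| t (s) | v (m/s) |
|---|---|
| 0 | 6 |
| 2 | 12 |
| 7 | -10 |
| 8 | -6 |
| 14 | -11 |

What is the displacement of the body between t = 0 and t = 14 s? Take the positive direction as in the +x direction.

-36 m

Displacement is the signed area under the v-t curve.
0–2 s: ½(6 + 12)(2) = 18 m
2–7 s: ½(12 + -10)(5) = 5 m
7–8 s: ½(-10 + -6)(1) = -8 m
8–14 s: ½(-6 + -11)(6) = -51 m
Net displacement = -36 m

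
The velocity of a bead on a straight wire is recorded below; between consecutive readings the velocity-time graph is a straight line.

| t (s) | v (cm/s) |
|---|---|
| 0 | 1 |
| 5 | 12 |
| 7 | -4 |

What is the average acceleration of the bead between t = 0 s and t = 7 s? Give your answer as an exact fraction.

Average acceleration = Δv/Δt = (-4 − 1)/(7 − 0) = -5/7 cm/s².

-5/7 cm/s²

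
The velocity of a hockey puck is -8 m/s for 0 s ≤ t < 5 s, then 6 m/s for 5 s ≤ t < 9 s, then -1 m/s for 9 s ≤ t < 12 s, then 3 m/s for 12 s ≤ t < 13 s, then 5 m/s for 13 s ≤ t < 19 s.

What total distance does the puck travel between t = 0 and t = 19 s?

100 m

Total distance travelled is ∫|v| dt — sum the magnitudes of each area piece.
0–5 s: |-8| × 5 = 40 m
5–9 s: |6| × 4 = 24 m
9–12 s: |-1| × 3 = 3 m
12–13 s: |3| × 1 = 3 m
13–19 s: |5| × 6 = 30 m
Total distance = 100 m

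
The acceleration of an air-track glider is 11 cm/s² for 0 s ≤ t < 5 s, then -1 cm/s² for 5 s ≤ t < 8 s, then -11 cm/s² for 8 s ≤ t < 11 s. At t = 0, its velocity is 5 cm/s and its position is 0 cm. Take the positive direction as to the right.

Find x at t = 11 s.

459.5 cm

On each constant-a segment, Δv = aΔt and Δx = v₀Δt + ½aΔt²; chain segment to segment.
0–5 s: v starts 5 cm/s; Δx = 5·5 + ½·11·5² = 162.5 cm; v ends 60 cm/s.
5–8 s: v starts 60 cm/s; Δx = 60·3 + ½·-1·3² = 175.5 cm; v ends 57 cm/s.
8–11 s: v starts 57 cm/s; Δx = 57·3 + ½·-11·3² = 121.5 cm; v ends 24 cm/s.
x(11) = 0 + Σ Δx = 459.5 cm.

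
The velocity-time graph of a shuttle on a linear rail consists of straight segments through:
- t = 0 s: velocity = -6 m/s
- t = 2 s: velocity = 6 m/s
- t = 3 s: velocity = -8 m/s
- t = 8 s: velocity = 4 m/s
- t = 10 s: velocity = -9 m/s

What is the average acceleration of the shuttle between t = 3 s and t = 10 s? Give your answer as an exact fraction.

Average acceleration = Δv/Δt = (-9 − -8)/(10 − 3) = -1/7 m/s².

-1/7 m/s²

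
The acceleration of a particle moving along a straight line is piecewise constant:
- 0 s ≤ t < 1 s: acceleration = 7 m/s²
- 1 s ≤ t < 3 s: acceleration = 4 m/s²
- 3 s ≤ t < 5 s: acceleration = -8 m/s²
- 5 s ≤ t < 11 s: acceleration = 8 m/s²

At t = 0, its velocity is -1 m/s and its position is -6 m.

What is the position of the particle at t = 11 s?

160.5 m

On each constant-a segment, Δv = aΔt and Δx = v₀Δt + ½aΔt²; chain segment to segment.
0–1 s: v starts -1 m/s; Δx = -1·1 + ½·7·1² = 2.5 m; v ends 6 m/s.
1–3 s: v starts 6 m/s; Δx = 6·2 + ½·4·2² = 20 m; v ends 14 m/s.
3–5 s: v starts 14 m/s; Δx = 14·2 + ½·-8·2² = 12 m; v ends -2 m/s.
5–11 s: v starts -2 m/s; Δx = -2·6 + ½·8·6² = 132 m; v ends 46 m/s.
x(11) = -6 + Σ Δx = 160.5 m.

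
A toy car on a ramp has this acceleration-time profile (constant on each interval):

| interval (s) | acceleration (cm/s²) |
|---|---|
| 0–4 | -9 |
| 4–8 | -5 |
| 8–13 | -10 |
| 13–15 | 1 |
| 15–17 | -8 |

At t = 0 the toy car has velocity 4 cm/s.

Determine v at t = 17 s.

-116 cm/s

Δv equals the area under the a-t graph; then v = v₀ + Δv.
0–4 s: -9 × 4 = -36 cm/s
4–8 s: -5 × 4 = -20 cm/s
8–13 s: -10 × 5 = -50 cm/s
13–15 s: 1 × 2 = 2 cm/s
15–17 s: -8 × 2 = -16 cm/s
Δv = -120 cm/s, so v(17) = 4 + (-120) = -116 cm/s.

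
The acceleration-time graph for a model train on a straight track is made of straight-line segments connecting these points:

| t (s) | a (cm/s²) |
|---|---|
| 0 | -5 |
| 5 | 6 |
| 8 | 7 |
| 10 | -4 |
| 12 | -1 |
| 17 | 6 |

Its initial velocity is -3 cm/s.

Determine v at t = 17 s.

29.5 cm/s

Δv equals the area under the a-t graph; then v = v₀ + Δv.
0–5 s: ½(-5 + 6)(5) = 2.5 cm/s
5–8 s: ½(6 + 7)(3) = 19.5 cm/s
8–10 s: ½(7 + -4)(2) = 3 cm/s
10–12 s: ½(-4 + -1)(2) = -5 cm/s
12–17 s: ½(-1 + 6)(5) = 12.5 cm/s
Δv = 32.5 cm/s, so v(17) = -3 + (32.5) = 29.5 cm/s.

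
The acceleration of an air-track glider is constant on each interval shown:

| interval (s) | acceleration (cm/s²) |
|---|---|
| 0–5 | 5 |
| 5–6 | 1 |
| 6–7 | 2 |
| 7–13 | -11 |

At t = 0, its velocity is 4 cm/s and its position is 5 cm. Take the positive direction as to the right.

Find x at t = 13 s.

142 cm

On each constant-a segment, Δv = aΔt and Δx = v₀Δt + ½aΔt²; chain segment to segment.
0–5 s: v starts 4 cm/s; Δx = 4·5 + ½·5·5² = 82.5 cm; v ends 29 cm/s.
5–6 s: v starts 29 cm/s; Δx = 29·1 + ½·1·1² = 29.5 cm; v ends 30 cm/s.
6–7 s: v starts 30 cm/s; Δx = 30·1 + ½·2·1² = 31 cm; v ends 32 cm/s.
7–13 s: v starts 32 cm/s; Δx = 32·6 + ½·-11·6² = -6 cm; v ends -34 cm/s.
x(13) = 5 + Σ Δx = 142 cm.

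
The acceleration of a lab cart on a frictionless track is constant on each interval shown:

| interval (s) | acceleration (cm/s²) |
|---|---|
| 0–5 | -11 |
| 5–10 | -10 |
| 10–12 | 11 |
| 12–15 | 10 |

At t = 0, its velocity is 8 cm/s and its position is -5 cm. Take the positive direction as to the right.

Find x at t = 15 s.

On each constant-a segment, Δv = aΔt and Δx = v₀Δt + ½aΔt²; chain segment to segment.
0–5 s: v starts 8 cm/s; Δx = 8·5 + ½·-11·5² = -97.5 cm; v ends -47 cm/s.
5–10 s: v starts -47 cm/s; Δx = -47·5 + ½·-10·5² = -360 cm; v ends -97 cm/s.
10–12 s: v starts -97 cm/s; Δx = -97·2 + ½·11·2² = -172 cm; v ends -75 cm/s.
12–15 s: v starts -75 cm/s; Δx = -75·3 + ½·10·3² = -180 cm; v ends -45 cm/s.
x(15) = -5 + Σ Δx = -814.5 cm.

-814.5 cm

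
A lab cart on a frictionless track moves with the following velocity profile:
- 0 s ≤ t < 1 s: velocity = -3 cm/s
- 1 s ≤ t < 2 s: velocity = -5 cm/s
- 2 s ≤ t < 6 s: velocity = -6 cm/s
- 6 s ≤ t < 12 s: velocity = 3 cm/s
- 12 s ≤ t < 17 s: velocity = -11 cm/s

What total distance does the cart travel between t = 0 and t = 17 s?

105 cm

Distance (not displacement) is the total path length: add the absolute areas under v-t.
0–1 s: |-3| × 1 = 3 cm
1–2 s: |-5| × 1 = 5 cm
2–6 s: |-6| × 4 = 24 cm
6–12 s: |3| × 6 = 18 cm
12–17 s: |-11| × 5 = 55 cm
Total distance = 105 cm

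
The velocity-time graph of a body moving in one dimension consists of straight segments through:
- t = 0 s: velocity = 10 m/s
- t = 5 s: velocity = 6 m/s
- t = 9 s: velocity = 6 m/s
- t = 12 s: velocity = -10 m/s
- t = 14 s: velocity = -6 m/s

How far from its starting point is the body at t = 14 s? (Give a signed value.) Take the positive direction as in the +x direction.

Displacement is the signed area under the v-t curve.
0–5 s: ½(10 + 6)(5) = 40 m
5–9 s: 6 × 4 = 24 m
9–12 s: ½(6 + -10)(3) = -6 m
12–14 s: ½(-10 + -6)(2) = -16 m
Net displacement = 42 m

42 m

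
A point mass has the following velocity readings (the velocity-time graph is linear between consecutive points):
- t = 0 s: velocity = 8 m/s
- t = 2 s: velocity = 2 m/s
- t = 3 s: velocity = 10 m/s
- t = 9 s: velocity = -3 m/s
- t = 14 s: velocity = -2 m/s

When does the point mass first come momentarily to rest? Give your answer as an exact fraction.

t = 99/13 s

v changes sign on 3–9 s (from 10 to -3); the graph is linear there, so v = 0 at t = 3 + (-10)·(9 − 3)/(-3 − 10) = 99/13 s.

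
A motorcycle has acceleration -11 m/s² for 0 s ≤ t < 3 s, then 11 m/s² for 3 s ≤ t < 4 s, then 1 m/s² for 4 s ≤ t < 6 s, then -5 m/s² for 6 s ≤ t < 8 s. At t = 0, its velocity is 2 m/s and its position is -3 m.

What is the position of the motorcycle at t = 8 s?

-156 m

On each constant-a segment, Δv = aΔt and Δx = v₀Δt + ½aΔt²; chain segment to segment.
0–3 s: v starts 2 m/s; Δx = 2·3 + ½·-11·3² = -43.5 m; v ends -31 m/s.
3–4 s: v starts -31 m/s; Δx = -31·1 + ½·11·1² = -25.5 m; v ends -20 m/s.
4–6 s: v starts -20 m/s; Δx = -20·2 + ½·1·2² = -38 m; v ends -18 m/s.
6–8 s: v starts -18 m/s; Δx = -18·2 + ½·-5·2² = -46 m; v ends -28 m/s.
x(8) = -3 + Σ Δx = -156 m.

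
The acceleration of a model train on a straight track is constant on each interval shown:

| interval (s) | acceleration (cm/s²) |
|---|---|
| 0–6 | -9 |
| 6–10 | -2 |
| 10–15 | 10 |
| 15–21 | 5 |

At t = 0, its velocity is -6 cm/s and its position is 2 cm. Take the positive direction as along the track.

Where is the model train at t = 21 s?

-685 cm

On each constant-a segment, Δv = aΔt and Δx = v₀Δt + ½aΔt²; chain segment to segment.
0–6 s: v starts -6 cm/s; Δx = -6·6 + ½·-9·6² = -198 cm; v ends -60 cm/s.
6–10 s: v starts -60 cm/s; Δx = -60·4 + ½·-2·4² = -256 cm; v ends -68 cm/s.
10–15 s: v starts -68 cm/s; Δx = -68·5 + ½·10·5² = -215 cm; v ends -18 cm/s.
15–21 s: v starts -18 cm/s; Δx = -18·6 + ½·5·6² = -18 cm; v ends 12 cm/s.
x(21) = 2 + Σ Δx = -685 cm.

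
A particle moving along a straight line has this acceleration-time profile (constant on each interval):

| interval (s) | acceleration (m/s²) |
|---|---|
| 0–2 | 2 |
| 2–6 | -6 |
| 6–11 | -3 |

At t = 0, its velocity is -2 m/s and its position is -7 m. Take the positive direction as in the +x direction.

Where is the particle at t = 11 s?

-194.5 m

On each constant-a segment, Δv = aΔt and Δx = v₀Δt + ½aΔt²; chain segment to segment.
0–2 s: v starts -2 m/s; Δx = -2·2 + ½·2·2² = 0 m; v ends 2 m/s.
2–6 s: v starts 2 m/s; Δx = 2·4 + ½·-6·4² = -40 m; v ends -22 m/s.
6–11 s: v starts -22 m/s; Δx = -22·5 + ½·-3·5² = -147.5 m; v ends -37 m/s.
x(11) = -7 + Σ Δx = -194.5 m.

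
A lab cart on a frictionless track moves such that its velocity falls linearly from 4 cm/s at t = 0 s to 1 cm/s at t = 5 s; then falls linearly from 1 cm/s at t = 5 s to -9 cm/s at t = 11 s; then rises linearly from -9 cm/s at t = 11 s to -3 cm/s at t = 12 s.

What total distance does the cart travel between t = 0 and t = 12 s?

Total distance travelled is ∫|v| dt — sum the magnitudes of each area piece.
0–5 s: |½(4 + 1)(5)| = 12.5 cm
5–11 s: v = 0 at t = 5.6 s; triangle areas 0.3 + 24.3 = 24.6 cm
11–12 s: |½(-9 + -3)(1)| = 6 cm
Total distance = 43.1 cm

43.1 cm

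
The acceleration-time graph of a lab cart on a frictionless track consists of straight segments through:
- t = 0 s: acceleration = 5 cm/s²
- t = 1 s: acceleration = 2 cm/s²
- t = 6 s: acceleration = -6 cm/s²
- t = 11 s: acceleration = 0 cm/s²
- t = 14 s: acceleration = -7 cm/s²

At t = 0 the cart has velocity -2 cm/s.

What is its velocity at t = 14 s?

-34 cm/s

Δv equals the area under the a-t graph; then v = v₀ + Δv.
0–1 s: ½(5 + 2)(1) = 3.5 cm/s
1–6 s: ½(2 + -6)(5) = -10 cm/s
6–11 s: ½(-6 + 0)(5) = -15 cm/s
11–14 s: ½(0 + -7)(3) = -10.5 cm/s
Δv = -32 cm/s, so v(14) = -2 + (-32) = -34 cm/s.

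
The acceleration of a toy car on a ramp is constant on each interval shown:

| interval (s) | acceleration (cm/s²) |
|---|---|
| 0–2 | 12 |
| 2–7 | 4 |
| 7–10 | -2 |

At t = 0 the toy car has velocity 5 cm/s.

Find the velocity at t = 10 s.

Δv equals the area under the a-t graph; then v = v₀ + Δv.
0–2 s: 12 × 2 = 24 cm/s
2–7 s: 4 × 5 = 20 cm/s
7–10 s: -2 × 3 = -6 cm/s
Δv = 38 cm/s, so v(10) = 5 + (38) = 43 cm/s.

43 cm/s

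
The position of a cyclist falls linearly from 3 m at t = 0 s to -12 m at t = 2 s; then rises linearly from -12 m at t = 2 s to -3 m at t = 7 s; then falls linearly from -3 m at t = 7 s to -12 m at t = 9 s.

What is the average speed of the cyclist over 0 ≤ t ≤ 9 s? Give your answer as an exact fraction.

Average speed = (total path length)/(elapsed time); on a piecewise-linear x-t graph the path length is Σ|Δx|.
0–2 s: |Δx| = |-12 − 3| = 15 m
2–7 s: |Δx| = |-3 − -12| = 9 m
7–9 s: |Δx| = |-12 − -3| = 9 m
Total path = 33 m; average speed = 33/9 = 11/3 m/s.

11/3 m/s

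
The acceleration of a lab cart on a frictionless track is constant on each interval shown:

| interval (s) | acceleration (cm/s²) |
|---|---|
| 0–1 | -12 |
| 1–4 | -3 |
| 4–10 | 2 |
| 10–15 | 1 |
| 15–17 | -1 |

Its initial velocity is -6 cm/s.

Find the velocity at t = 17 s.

Δv equals the area under the a-t graph; then v = v₀ + Δv.
0–1 s: -12 × 1 = -12 cm/s
1–4 s: -3 × 3 = -9 cm/s
4–10 s: 2 × 6 = 12 cm/s
10–15 s: 1 × 5 = 5 cm/s
15–17 s: -1 × 2 = -2 cm/s
Δv = -6 cm/s, so v(17) = -6 + (-6) = -12 cm/s.

-12 cm/s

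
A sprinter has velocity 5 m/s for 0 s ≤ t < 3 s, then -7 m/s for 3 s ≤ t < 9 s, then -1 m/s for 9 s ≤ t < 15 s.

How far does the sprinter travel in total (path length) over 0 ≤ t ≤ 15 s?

Distance (not displacement) is the total path length: add the absolute areas under v-t.
0–3 s: |5| × 3 = 15 m
3–9 s: |-7| × 6 = 42 m
9–15 s: |-1| × 6 = 6 m
Total distance = 63 m

63 m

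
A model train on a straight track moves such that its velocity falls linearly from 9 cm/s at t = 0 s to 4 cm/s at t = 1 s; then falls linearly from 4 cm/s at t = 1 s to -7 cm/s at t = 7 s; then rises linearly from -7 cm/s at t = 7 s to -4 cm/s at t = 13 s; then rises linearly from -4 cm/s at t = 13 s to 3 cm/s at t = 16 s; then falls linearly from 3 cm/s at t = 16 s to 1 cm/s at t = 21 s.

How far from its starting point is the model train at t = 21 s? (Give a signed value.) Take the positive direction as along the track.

-27 cm

Net displacement equals the area under the velocity-time graph (areas below the axis count negative).
0–1 s: ½(9 + 4)(1) = 6.5 cm
1–7 s: ½(4 + -7)(6) = -9 cm
7–13 s: ½(-7 + -4)(6) = -33 cm
13–16 s: ½(-4 + 3)(3) = -1.5 cm
16–21 s: ½(3 + 1)(5) = 10 cm
Net displacement = -27 cm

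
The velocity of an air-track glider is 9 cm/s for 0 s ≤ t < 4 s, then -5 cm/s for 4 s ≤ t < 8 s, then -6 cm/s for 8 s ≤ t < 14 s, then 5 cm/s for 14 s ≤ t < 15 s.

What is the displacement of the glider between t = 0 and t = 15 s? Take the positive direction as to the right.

Net displacement equals the area under the velocity-time graph (areas below the axis count negative).
0–4 s: 9 × 4 = 36 cm
4–8 s: -5 × 4 = -20 cm
8–14 s: -6 × 6 = -36 cm
14–15 s: 5 × 1 = 5 cm
Net displacement = -15 cm

-15 cm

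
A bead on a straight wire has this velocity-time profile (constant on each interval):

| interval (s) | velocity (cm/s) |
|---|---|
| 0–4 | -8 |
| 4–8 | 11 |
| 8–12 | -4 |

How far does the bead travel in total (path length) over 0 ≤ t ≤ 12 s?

92 cm

Distance (not displacement) is the total path length: add the absolute areas under v-t.
0–4 s: |-8| × 4 = 32 cm
4–8 s: |11| × 4 = 44 cm
8–12 s: |-4| × 4 = 16 cm
Total distance = 92 cm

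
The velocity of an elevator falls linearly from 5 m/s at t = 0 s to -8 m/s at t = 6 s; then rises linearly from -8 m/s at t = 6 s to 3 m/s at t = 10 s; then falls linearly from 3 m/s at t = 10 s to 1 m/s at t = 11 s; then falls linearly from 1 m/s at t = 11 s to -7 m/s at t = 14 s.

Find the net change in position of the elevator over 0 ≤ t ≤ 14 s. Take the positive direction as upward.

Displacement is the signed area under the v-t curve.
0–6 s: ½(5 + -8)(6) = -9 m
6–10 s: ½(-8 + 3)(4) = -10 m
10–11 s: ½(3 + 1)(1) = 2 m
11–14 s: ½(1 + -7)(3) = -9 m
Net displacement = -26 m

-26 m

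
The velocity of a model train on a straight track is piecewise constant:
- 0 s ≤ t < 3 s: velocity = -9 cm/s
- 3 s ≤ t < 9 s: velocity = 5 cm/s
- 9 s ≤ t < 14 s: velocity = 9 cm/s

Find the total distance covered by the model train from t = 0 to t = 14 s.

Distance (not displacement) is the total path length: add the absolute areas under v-t.
0–3 s: |-9| × 3 = 27 cm
3–9 s: |5| × 6 = 30 cm
9–14 s: |9| × 5 = 45 cm
Total distance = 102 cm

102 cm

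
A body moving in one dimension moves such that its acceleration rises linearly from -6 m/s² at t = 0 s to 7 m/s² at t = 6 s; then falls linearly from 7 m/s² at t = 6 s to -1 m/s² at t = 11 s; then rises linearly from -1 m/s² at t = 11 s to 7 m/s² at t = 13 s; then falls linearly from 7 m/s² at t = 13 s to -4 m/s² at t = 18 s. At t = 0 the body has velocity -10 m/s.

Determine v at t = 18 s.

Δv equals the area under the a-t graph; then v = v₀ + Δv.
0–6 s: ½(-6 + 7)(6) = 3 m/s
6–11 s: ½(7 + -1)(5) = 15 m/s
11–13 s: ½(-1 + 7)(2) = 6 m/s
13–18 s: ½(7 + -4)(5) = 7.5 m/s
Δv = 31.5 m/s, so v(18) = -10 + (31.5) = 21.5 m/s.

21.5 m/s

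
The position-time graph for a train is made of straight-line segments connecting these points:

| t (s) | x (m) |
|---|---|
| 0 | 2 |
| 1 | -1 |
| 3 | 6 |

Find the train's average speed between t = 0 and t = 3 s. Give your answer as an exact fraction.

Average speed = (total path length)/(elapsed time); on a piecewise-linear x-t graph the path length is Σ|Δx|.
0–1 s: |Δx| = |-1 − 2| = 3 m
1–3 s: |Δx| = |6 − -1| = 7 m
Total path = 10 m; average speed = 10/3 = 10/3 m/s.

10/3 m/s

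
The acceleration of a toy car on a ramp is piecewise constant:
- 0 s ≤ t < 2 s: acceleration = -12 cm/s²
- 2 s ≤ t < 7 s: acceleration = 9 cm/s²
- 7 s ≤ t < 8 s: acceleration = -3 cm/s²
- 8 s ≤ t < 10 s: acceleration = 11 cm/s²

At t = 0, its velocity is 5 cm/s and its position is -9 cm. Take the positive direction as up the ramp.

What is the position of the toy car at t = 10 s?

87 cm

On each constant-a segment, Δv = aΔt and Δx = v₀Δt + ½aΔt²; chain segment to segment.
0–2 s: v starts 5 cm/s; Δx = 5·2 + ½·-12·2² = -14 cm; v ends -19 cm/s.
2–7 s: v starts -19 cm/s; Δx = -19·5 + ½·9·5² = 17.5 cm; v ends 26 cm/s.
7–8 s: v starts 26 cm/s; Δx = 26·1 + ½·-3·1² = 24.5 cm; v ends 23 cm/s.
8–10 s: v starts 23 cm/s; Δx = 23·2 + ½·11·2² = 68 cm; v ends 45 cm/s.
x(10) = -9 + Σ Δx = 87 cm.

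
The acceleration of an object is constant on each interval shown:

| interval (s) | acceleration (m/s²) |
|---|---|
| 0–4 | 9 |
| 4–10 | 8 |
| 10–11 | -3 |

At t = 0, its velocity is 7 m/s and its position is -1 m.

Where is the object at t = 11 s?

590.5 m

On each constant-a segment, Δv = aΔt and Δx = v₀Δt + ½aΔt²; chain segment to segment.
0–4 s: v starts 7 m/s; Δx = 7·4 + ½·9·4² = 100 m; v ends 43 m/s.
4–10 s: v starts 43 m/s; Δx = 43·6 + ½·8·6² = 402 m; v ends 91 m/s.
10–11 s: v starts 91 m/s; Δx = 91·1 + ½·-3·1² = 89.5 m; v ends 88 m/s.
x(11) = -1 + Σ Δx = 590.5 m.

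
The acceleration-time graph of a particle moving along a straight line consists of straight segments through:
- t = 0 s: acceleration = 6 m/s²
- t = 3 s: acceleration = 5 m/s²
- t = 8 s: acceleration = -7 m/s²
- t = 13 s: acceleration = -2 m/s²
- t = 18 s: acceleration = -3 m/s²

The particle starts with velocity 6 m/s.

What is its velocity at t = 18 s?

-17.5 m/s

Δv equals the area under the a-t graph; then v = v₀ + Δv.
0–3 s: ½(6 + 5)(3) = 16.5 m/s
3–8 s: ½(5 + -7)(5) = -5 m/s
8–13 s: ½(-7 + -2)(5) = -22.5 m/s
13–18 s: ½(-2 + -3)(5) = -12.5 m/s
Δv = -23.5 m/s, so v(18) = 6 + (-23.5) = -17.5 m/s.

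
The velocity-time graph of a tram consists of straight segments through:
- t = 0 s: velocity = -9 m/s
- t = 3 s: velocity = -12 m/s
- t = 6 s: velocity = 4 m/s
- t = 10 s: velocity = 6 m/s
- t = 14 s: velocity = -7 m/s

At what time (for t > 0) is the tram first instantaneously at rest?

t = 5.25 s

v changes sign on 3–6 s (from -12 to 4); the graph is linear there, so v = 0 at t = 3 + (12)·(6 − 3)/(4 − -12) = 5.25 s.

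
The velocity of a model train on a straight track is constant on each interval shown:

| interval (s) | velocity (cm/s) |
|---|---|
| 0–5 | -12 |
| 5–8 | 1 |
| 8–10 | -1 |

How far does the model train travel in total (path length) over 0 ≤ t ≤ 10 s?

Distance (not displacement) is the total path length: add the absolute areas under v-t.
0–5 s: |-12| × 5 = 60 cm
5–8 s: |1| × 3 = 3 cm
8–10 s: |-1| × 2 = 2 cm
Total distance = 65 cm

65 cm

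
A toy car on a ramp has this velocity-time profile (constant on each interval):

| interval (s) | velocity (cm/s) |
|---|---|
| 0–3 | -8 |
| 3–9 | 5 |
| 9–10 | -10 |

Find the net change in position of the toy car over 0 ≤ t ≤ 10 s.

-4 cm

Displacement is the signed area under the v-t curve.
0–3 s: -8 × 3 = -24 cm
3–9 s: 5 × 6 = 30 cm
9–10 s: -10 × 1 = -10 cm
Net displacement = -4 cm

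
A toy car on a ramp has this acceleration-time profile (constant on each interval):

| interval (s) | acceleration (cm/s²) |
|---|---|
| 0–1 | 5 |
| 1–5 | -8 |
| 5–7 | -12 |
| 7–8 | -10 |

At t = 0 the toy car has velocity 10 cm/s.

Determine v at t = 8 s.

Δv equals the area under the a-t graph; then v = v₀ + Δv.
0–1 s: 5 × 1 = 5 cm/s
1–5 s: -8 × 4 = -32 cm/s
5–7 s: -12 × 2 = -24 cm/s
7–8 s: -10 × 1 = -10 cm/s
Δv = -61 cm/s, so v(8) = 10 + (-61) = -51 cm/s.

-51 cm/s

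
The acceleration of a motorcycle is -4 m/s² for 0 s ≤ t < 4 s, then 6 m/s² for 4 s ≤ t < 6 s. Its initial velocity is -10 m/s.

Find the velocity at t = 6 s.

-14 m/s

Δv equals the area under the a-t graph; then v = v₀ + Δv.
0–4 s: -4 × 4 = -16 m/s
4–6 s: 6 × 2 = 12 m/s
Δv = -4 m/s, so v(6) = -10 + (-4) = -14 m/s.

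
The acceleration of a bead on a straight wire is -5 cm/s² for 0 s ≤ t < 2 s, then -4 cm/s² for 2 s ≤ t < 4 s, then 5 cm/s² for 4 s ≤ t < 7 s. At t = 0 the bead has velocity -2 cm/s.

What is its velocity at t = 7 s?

Δv equals the area under the a-t graph; then v = v₀ + Δv.
0–2 s: -5 × 2 = -10 cm/s
2–4 s: -4 × 2 = -8 cm/s
4–7 s: 5 × 3 = 15 cm/s
Δv = -3 cm/s, so v(7) = -2 + (-3) = -5 cm/s.

-5 cm/s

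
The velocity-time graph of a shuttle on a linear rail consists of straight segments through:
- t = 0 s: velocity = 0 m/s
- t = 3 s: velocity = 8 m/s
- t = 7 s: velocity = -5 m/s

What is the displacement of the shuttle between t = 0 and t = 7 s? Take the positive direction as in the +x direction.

18 m

Displacement is the signed area under the v-t curve.
0–3 s: ½(0 + 8)(3) = 12 m
3–7 s: ½(8 + -5)(4) = 6 m
Net displacement = 18 m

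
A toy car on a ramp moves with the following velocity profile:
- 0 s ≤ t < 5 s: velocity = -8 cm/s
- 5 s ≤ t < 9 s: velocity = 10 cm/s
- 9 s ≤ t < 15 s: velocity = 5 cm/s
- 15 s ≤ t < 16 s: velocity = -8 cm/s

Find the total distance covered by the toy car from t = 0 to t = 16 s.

Distance (not displacement) is the total path length: add the absolute areas under v-t.
0–5 s: |-8| × 5 = 40 cm
5–9 s: |10| × 4 = 40 cm
9–15 s: |5| × 6 = 30 cm
15–16 s: |-8| × 1 = 8 cm
Total distance = 118 cm

118 cm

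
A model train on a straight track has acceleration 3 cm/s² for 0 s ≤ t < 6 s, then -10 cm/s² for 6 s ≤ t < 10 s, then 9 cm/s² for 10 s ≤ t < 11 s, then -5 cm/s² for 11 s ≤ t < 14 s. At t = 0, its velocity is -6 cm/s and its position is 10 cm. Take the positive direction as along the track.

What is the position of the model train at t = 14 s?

-107 cm

On each constant-a segment, Δv = aΔt and Δx = v₀Δt + ½aΔt²; chain segment to segment.
0–6 s: v starts -6 cm/s; Δx = -6·6 + ½·3·6² = 18 cm; v ends 12 cm/s.
6–10 s: v starts 12 cm/s; Δx = 12·4 + ½·-10·4² = -32 cm; v ends -28 cm/s.
10–11 s: v starts -28 cm/s; Δx = -28·1 + ½·9·1² = -23.5 cm; v ends -19 cm/s.
11–14 s: v starts -19 cm/s; Δx = -19·3 + ½·-5·3² = -79.5 cm; v ends -34 cm/s.
x(14) = 10 + Σ Δx = -107 cm.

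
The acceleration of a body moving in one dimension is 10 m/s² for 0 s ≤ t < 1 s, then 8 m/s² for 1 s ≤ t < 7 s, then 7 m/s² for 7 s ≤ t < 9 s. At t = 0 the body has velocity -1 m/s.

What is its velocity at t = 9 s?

71 m/s

Δv equals the area under the a-t graph; then v = v₀ + Δv.
0–1 s: 10 × 1 = 10 m/s
1–7 s: 8 × 6 = 48 m/s
7–9 s: 7 × 2 = 14 m/s
Δv = 72 m/s, so v(9) = -1 + (72) = 71 m/s.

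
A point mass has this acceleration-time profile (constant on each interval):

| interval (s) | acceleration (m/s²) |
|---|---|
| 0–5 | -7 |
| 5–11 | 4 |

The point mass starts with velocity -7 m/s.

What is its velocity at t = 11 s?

-18 m/s

Δv equals the area under the a-t graph; then v = v₀ + Δv.
0–5 s: -7 × 5 = -35 m/s
5–11 s: 4 × 6 = 24 m/s
Δv = -11 m/s, so v(11) = -7 + (-11) = -18 m/s.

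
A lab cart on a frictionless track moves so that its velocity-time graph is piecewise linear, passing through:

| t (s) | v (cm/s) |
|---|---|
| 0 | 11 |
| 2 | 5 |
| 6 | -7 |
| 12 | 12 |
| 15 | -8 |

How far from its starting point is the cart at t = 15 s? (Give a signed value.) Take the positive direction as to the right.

33 cm

Displacement is the signed area under the v-t curve.
0–2 s: ½(11 + 5)(2) = 16 cm
2–6 s: ½(5 + -7)(4) = -4 cm
6–12 s: ½(-7 + 12)(6) = 15 cm
12–15 s: ½(12 + -8)(3) = 6 cm
Net displacement = 33 cm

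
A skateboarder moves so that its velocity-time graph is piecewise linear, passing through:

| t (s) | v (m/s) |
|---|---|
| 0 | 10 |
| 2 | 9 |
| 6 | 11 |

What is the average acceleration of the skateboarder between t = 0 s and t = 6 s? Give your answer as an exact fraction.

Average acceleration = Δv/Δt = (11 − 10)/(6 − 0) = 1/6 m/s².

1/6 m/s²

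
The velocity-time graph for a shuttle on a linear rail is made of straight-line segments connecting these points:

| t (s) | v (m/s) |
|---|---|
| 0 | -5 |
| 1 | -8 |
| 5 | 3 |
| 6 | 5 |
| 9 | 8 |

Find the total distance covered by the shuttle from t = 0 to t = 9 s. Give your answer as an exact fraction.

476/11 m

Total distance travelled is ∫|v| dt — sum the magnitudes of each area piece.
0–1 s: |½(-5 + -8)(1)| = 6.5 m
1–5 s: v = 0 at t = 43/11 s; triangle areas 128/11 + 18/11 = 146/11 m
5–6 s: |½(3 + 5)(1)| = 4 m
6–9 s: |½(5 + 8)(3)| = 19.5 m
Total distance = 476/11 m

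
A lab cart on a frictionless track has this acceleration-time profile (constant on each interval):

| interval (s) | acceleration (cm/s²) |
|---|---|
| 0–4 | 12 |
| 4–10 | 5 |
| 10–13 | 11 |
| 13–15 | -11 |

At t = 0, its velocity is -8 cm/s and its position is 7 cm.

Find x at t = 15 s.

844.5 cm

On each constant-a segment, Δv = aΔt and Δx = v₀Δt + ½aΔt²; chain segment to segment.
0–4 s: v starts -8 cm/s; Δx = -8·4 + ½·12·4² = 64 cm; v ends 40 cm/s.
4–10 s: v starts 40 cm/s; Δx = 40·6 + ½·5·6² = 330 cm; v ends 70 cm/s.
10–13 s: v starts 70 cm/s; Δx = 70·3 + ½·11·3² = 259.5 cm; v ends 103 cm/s.
13–15 s: v starts 103 cm/s; Δx = 103·2 + ½·-11·2² = 184 cm; v ends 81 cm/s.
x(15) = 7 + Σ Δx = 844.5 cm.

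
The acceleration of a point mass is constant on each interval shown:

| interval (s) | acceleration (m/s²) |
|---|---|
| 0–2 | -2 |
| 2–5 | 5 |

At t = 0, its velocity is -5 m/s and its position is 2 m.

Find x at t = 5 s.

On each constant-a segment, Δv = aΔt and Δx = v₀Δt + ½aΔt²; chain segment to segment.
0–2 s: v starts -5 m/s; Δx = -5·2 + ½·-2·2² = -14 m; v ends -9 m/s.
2–5 s: v starts -9 m/s; Δx = -9·3 + ½·5·3² = -4.5 m; v ends 6 m/s.
x(5) = 2 + Σ Δx = -16.5 m.

-16.5 m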